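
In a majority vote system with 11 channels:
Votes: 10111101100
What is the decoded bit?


Ones: 7 out of 11
Threshold: 6

1 (7/11 voted 1)


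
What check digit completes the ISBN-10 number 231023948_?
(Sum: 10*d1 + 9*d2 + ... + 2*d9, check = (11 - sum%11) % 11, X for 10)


Weighted sum: 146
146 mod 11 = 3

Check digit: 8


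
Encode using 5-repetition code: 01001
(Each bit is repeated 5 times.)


Each bit -> 5 copies

0000011111000000000011111


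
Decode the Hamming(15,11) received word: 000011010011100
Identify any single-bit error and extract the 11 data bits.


Syndrome = 1: error at position 1

Data: 01100011100 (corrected bit 1)


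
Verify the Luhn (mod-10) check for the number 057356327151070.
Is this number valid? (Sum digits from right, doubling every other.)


Luhn sum = 50
50 mod 10 = 0

Valid (Luhn sum mod 10 = 0)


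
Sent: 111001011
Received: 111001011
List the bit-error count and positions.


XOR: 000000000

0 errors (received matches sent)


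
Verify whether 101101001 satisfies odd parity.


Number of 1s: 5

Yes, parity is correct (5 ones)


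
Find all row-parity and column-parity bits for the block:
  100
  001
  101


Row parities: 110
Column parities: 000

Row P: 110, Col P: 000, Corner: 0


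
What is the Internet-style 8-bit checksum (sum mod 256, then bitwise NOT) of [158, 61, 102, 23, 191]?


Sum = 535 mod 256 = 23
Complement = 232

232


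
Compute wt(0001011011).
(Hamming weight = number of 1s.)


Counting 1s in 0001011011

5


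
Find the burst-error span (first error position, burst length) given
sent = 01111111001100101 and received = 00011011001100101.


XOR: 01100100000000000

Burst at position 1, length 5


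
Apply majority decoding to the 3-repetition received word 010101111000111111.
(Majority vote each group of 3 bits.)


Groups: 010, 101, 111, 000, 111, 111
Majority votes: 011011

011011


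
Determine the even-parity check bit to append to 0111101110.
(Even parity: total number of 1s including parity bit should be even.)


Number of 1s in data: 7
Parity bit: 1

1


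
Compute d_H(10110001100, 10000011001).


XOR: 00110010101
Count of 1s: 5

5


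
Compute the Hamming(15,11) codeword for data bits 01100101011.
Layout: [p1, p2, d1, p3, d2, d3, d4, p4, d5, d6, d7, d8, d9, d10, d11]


Parity bits: p1=0, p2=0, p3=1, p4=0

000111000101011


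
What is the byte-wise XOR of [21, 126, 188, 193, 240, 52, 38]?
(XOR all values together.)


XOR chain: 21 ^ 126 ^ 188 ^ 193 ^ 240 ^ 52 ^ 38 = 244

244


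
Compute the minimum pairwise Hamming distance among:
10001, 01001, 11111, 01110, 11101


Comparing all pairs, minimum distance: 1
Can detect 0 errors, correct 0 errors

1


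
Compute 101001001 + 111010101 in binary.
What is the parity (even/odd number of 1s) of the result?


101001001 = 329
111010101 = 469
Sum = 798 = 1100011110
1s count = 6

even parity (6 ones in 1100011110)


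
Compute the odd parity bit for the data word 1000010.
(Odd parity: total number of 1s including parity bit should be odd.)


Number of 1s in data: 2
Parity bit: 1

1


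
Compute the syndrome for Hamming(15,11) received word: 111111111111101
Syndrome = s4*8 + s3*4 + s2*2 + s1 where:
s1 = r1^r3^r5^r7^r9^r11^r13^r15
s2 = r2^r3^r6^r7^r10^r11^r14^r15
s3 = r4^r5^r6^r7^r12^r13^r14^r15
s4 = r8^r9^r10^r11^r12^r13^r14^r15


s1=0, s2=1, s3=1, s4=1

Syndrome = 14 (error at position 14)


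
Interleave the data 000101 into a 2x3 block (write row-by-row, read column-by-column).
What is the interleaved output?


Matrix:
  000
  101
Read columns: 010001

010001


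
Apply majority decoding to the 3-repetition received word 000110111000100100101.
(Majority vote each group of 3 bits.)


Groups: 000, 110, 111, 000, 100, 100, 101
Majority votes: 0110001

0110001


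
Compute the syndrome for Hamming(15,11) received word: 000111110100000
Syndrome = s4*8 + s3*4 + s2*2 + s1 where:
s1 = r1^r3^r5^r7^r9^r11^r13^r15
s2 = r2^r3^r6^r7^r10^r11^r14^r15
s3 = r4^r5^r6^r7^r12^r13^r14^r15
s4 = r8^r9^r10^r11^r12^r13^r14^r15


s1=0, s2=1, s3=0, s4=0

Syndrome = 2 (error at position 2)


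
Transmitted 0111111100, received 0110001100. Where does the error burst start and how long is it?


XOR: 0001110000

Burst at position 3, length 3


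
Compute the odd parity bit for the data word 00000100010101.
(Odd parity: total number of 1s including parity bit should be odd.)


Number of 1s in data: 4
Parity bit: 1

1


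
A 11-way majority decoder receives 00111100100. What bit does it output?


Ones: 5 out of 11
Threshold: 6

0 (5/11 voted 1)


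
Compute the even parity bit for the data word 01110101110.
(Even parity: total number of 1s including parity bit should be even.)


Number of 1s in data: 7
Parity bit: 1

1


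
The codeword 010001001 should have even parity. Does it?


Number of 1s: 3

No, parity error (3 ones)


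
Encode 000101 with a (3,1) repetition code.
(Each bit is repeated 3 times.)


Each bit -> 3 copies

000000000111000111


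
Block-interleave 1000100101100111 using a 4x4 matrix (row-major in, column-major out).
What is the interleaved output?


Matrix:
  1000
  1001
  0110
  0111
Read columns: 1100001100110101

1100001100110101


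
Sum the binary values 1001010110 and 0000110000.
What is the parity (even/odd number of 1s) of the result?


1001010110 = 598
0000110000 = 48
Sum = 646 = 1010000110
1s count = 4

even parity (4 ones in 1010000110)


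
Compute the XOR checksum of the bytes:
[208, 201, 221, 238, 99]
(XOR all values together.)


XOR chain: 208 ^ 201 ^ 221 ^ 238 ^ 99 = 73

73


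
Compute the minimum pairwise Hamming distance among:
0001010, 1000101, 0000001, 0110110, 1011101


Comparing all pairs, minimum distance: 2
Can detect 1 errors, correct 0 errors

2


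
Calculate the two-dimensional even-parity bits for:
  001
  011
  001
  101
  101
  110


Row parities: 101000
Column parities: 101

Row P: 101000, Col P: 101, Corner: 0


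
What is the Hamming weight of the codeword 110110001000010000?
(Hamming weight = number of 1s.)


Counting 1s in 110110001000010000

6


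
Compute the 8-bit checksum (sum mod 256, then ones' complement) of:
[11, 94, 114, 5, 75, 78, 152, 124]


Sum = 653 mod 256 = 141
Complement = 114

114


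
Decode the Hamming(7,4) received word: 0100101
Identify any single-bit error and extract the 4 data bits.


Syndrome = 0: no error detected

Data: 0101 (no errors)


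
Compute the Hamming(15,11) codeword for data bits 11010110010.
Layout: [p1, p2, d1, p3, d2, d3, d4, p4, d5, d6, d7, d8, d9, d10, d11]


Parity bits: p1=0, p2=1, p3=1, p4=1

011110110110010


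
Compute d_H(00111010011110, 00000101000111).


XOR: 00111111011001
Count of 1s: 9

9


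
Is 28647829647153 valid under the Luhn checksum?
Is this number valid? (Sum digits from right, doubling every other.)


Luhn sum = 62
62 mod 10 = 2

Invalid (Luhn sum mod 10 = 2)


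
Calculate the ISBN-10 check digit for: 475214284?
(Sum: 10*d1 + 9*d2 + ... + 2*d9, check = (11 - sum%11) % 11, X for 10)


Weighted sum: 223
223 mod 11 = 3

Check digit: 8


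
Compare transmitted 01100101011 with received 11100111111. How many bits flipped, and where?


XOR: 10000010100

3 error(s) at position(s): 0, 6, 8


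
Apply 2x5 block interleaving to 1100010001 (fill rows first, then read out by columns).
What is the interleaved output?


Matrix:
  11000
  10001
Read columns: 1110000001

1110000001


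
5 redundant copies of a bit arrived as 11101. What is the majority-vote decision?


Ones: 4 out of 5
Threshold: 3

1 (4/5 voted 1)


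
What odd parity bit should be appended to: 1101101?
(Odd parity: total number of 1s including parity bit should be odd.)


Number of 1s in data: 5
Parity bit: 0

0


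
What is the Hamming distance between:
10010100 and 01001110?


XOR: 11011010
Count of 1s: 5

5


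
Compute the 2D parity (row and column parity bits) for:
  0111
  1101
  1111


Row parities: 110
Column parities: 0101

Row P: 110, Col P: 0101, Corner: 0


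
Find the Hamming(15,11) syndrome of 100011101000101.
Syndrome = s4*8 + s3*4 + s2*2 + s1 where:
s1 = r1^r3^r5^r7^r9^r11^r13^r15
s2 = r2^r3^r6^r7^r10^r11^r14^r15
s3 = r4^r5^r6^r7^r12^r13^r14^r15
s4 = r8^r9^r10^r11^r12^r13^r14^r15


s1=0, s2=1, s3=1, s4=1

Syndrome = 14 (error at position 14)


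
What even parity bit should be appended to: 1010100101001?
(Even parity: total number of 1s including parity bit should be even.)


Number of 1s in data: 6
Parity bit: 0

0


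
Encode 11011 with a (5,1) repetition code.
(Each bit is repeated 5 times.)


Each bit -> 5 copies

1111111111000001111111111


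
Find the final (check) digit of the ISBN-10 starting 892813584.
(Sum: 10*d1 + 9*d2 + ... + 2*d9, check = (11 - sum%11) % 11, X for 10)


Weighted sum: 306
306 mod 11 = 9

Check digit: 2


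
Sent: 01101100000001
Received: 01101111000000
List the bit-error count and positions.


XOR: 00000011000001

3 error(s) at position(s): 6, 7, 13


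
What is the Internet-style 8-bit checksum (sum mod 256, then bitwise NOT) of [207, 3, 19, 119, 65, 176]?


Sum = 589 mod 256 = 77
Complement = 178

178


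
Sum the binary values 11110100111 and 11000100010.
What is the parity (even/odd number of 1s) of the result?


11110100111 = 1959
11000100010 = 1570
Sum = 3529 = 110111001001
1s count = 7

odd parity (7 ones in 110111001001)


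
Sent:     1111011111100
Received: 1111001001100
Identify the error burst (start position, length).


XOR: 0000010110000

Burst at position 5, length 4


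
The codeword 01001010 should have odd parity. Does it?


Number of 1s: 3

Yes, parity is correct (3 ones)


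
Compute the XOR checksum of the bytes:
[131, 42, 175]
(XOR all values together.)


XOR chain: 131 ^ 42 ^ 175 = 6

6


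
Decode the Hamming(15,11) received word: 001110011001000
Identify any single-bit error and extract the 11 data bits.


Syndrome = 15: error at position 15

Data: 11001001001 (corrected bit 15)


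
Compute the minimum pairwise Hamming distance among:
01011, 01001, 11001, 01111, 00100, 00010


Comparing all pairs, minimum distance: 1
Can detect 0 errors, correct 0 errors

1


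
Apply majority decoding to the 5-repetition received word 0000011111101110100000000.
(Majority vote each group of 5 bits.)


Groups: 00000, 11111, 10111, 01000, 00000
Majority votes: 01100

01100


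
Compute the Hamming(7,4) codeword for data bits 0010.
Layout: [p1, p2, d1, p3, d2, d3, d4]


Parity bits: p1=0, p2=1, p3=1

0101010


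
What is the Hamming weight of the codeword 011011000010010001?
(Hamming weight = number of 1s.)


Counting 1s in 011011000010010001

7


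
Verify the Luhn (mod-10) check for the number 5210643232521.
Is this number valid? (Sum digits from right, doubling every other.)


Luhn sum = 48
48 mod 10 = 8

Invalid (Luhn sum mod 10 = 8)


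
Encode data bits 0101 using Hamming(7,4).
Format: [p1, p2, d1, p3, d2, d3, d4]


Parity bits: p1=0, p2=1, p3=0

0100101


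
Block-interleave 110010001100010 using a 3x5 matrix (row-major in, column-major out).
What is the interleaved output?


Matrix:
  11001
  00011
  00010
Read columns: 100100000011110

100100000011110


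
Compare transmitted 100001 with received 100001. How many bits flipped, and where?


XOR: 000000

0 errors (received matches sent)


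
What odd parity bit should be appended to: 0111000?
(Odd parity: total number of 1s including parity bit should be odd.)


Number of 1s in data: 3
Parity bit: 0

0


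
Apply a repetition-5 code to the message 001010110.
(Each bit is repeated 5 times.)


Each bit -> 5 copies

000000000011111000001111100000111111111100000


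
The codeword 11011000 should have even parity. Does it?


Number of 1s: 4

Yes, parity is correct (4 ones)


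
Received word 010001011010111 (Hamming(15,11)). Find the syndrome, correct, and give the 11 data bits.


Syndrome = 2: error at position 2

Data: 00101010111 (corrected bit 2)


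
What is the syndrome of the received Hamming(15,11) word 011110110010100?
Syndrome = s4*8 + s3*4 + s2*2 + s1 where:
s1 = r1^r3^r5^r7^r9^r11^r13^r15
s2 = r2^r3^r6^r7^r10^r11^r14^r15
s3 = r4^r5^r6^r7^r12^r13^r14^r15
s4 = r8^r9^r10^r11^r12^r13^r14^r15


s1=1, s2=0, s3=0, s4=1

Syndrome = 9 (error at position 9)


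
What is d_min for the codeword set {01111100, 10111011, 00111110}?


Comparing all pairs, minimum distance: 2
Can detect 1 errors, correct 0 errors

2


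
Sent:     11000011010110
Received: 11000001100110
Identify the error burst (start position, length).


XOR: 00000010110000

Burst at position 6, length 4


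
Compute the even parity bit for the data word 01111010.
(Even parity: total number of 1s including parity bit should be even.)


Number of 1s in data: 5
Parity bit: 1

1


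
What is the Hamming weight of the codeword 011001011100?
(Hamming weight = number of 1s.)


Counting 1s in 011001011100

6


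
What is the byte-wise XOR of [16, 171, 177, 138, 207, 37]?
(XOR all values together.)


XOR chain: 16 ^ 171 ^ 177 ^ 138 ^ 207 ^ 37 = 106

106


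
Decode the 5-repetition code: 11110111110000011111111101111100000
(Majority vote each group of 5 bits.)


Groups: 11110, 11111, 00000, 11111, 11110, 11111, 00000
Majority votes: 1101110

1101110


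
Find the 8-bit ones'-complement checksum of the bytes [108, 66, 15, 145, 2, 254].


Sum = 590 mod 256 = 78
Complement = 177

177


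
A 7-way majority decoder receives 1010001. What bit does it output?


Ones: 3 out of 7
Threshold: 4

0 (3/7 voted 1)


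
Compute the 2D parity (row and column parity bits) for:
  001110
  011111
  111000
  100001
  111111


Row parities: 11100
Column parities: 110111

Row P: 11100, Col P: 110111, Corner: 1


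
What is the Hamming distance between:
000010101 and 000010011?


XOR: 000000110
Count of 1s: 2

2


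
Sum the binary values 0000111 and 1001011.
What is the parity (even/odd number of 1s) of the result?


0000111 = 7
1001011 = 75
Sum = 82 = 1010010
1s count = 3

odd parity (3 ones in 1010010)


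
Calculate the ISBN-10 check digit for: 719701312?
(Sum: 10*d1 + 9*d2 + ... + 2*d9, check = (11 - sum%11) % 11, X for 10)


Weighted sum: 224
224 mod 11 = 4

Check digit: 7


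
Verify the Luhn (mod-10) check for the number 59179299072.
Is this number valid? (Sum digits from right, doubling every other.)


Luhn sum = 58
58 mod 10 = 8

Invalid (Luhn sum mod 10 = 8)


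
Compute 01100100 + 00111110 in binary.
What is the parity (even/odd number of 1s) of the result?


01100100 = 100
00111110 = 62
Sum = 162 = 10100010
1s count = 3

odd parity (3 ones in 10100010)


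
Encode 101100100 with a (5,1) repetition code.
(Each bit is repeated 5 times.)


Each bit -> 5 copies

111110000011111111110000000000111110000000000


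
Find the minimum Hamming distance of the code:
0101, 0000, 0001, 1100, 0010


Comparing all pairs, minimum distance: 1
Can detect 0 errors, correct 0 errors

1


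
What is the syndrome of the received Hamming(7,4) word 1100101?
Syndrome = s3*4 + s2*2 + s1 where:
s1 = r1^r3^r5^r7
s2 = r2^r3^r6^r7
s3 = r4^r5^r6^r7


s1=1, s2=0, s3=0

Syndrome = 1 (error at position 1)


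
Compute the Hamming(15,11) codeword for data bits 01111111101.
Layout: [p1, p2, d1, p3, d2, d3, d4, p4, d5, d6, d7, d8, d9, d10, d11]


Parity bits: p1=0, p2=1, p3=0, p4=0

010011101111101


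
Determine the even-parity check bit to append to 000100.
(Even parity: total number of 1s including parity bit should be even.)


Number of 1s in data: 1
Parity bit: 1

1


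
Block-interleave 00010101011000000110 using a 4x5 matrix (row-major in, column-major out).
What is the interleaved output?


Matrix:
  00010
  10101
  10000
  00110
Read columns: 01100000010110010100

01100000010110010100


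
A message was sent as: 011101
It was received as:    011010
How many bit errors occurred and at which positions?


XOR: 000111

3 error(s) at position(s): 3, 4, 5


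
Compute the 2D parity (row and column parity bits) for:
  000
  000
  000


Row parities: 000
Column parities: 000

Row P: 000, Col P: 000, Corner: 0


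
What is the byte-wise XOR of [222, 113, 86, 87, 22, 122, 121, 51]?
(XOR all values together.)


XOR chain: 222 ^ 113 ^ 86 ^ 87 ^ 22 ^ 122 ^ 121 ^ 51 = 136

136


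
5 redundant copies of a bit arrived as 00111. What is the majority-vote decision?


Ones: 3 out of 5
Threshold: 3

1 (3/5 voted 1)


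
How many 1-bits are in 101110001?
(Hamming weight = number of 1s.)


Counting 1s in 101110001

5


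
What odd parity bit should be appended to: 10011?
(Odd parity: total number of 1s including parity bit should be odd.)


Number of 1s in data: 3
Parity bit: 0

0


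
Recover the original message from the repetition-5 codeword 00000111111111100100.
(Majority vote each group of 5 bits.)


Groups: 00000, 11111, 11111, 00100
Majority votes: 0110

0110


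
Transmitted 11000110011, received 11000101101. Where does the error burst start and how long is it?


XOR: 00000011110

Burst at position 6, length 4


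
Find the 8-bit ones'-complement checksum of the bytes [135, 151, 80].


Sum = 366 mod 256 = 110
Complement = 145

145


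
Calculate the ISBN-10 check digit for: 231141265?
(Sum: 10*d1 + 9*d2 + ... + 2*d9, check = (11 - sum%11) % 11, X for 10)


Weighted sum: 127
127 mod 11 = 6

Check digit: 5


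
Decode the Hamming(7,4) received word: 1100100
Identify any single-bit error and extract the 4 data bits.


Syndrome = 6: error at position 6

Data: 0110 (corrected bit 6)


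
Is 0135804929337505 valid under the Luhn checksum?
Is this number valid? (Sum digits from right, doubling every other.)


Luhn sum = 73
73 mod 10 = 3

Invalid (Luhn sum mod 10 = 3)


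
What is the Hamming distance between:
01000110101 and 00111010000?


XOR: 01111100101
Count of 1s: 7

7


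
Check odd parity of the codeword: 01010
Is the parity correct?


Number of 1s: 2

No, parity error (2 ones)


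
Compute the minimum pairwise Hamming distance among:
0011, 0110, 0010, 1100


Comparing all pairs, minimum distance: 1
Can detect 0 errors, correct 0 errors

1


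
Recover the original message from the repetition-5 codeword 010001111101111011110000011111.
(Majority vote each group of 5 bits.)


Groups: 01000, 11111, 01111, 01111, 00000, 11111
Majority votes: 011101

011101


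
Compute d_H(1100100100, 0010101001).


XOR: 1110001101
Count of 1s: 6

6


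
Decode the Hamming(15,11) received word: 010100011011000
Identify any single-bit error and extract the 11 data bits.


Syndrome = 0: no error detected

Data: 00001011000 (no errors)


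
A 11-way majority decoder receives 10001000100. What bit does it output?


Ones: 3 out of 11
Threshold: 6

0 (3/11 voted 1)


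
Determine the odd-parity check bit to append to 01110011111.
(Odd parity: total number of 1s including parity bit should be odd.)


Number of 1s in data: 8
Parity bit: 1

1


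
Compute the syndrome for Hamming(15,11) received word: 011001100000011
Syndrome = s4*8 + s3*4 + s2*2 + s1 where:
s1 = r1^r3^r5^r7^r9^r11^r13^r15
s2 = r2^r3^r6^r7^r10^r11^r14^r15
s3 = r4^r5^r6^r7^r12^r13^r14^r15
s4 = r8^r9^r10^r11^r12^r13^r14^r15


s1=1, s2=0, s3=0, s4=0

Syndrome = 1 (error at position 1)


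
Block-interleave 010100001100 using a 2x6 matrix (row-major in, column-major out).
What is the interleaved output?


Matrix:
  010100
  001100
Read columns: 001001110000

001001110000


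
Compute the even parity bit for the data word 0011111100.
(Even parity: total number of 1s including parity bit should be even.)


Number of 1s in data: 6
Parity bit: 0

0


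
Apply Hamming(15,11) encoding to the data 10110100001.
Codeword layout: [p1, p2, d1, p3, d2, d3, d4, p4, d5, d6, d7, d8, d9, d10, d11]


Parity bits: p1=1, p2=1, p3=1, p4=0

111101100100001


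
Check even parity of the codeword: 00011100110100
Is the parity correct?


Number of 1s: 6

Yes, parity is correct (6 ones)


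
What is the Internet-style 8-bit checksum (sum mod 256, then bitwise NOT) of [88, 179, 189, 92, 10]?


Sum = 558 mod 256 = 46
Complement = 209

209


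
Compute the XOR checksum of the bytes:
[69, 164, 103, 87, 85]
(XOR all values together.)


XOR chain: 69 ^ 164 ^ 103 ^ 87 ^ 85 = 132

132


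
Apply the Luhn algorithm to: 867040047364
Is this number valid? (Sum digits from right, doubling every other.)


Luhn sum = 45
45 mod 10 = 5

Invalid (Luhn sum mod 10 = 5)


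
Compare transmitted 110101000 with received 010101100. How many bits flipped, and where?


XOR: 100000100

2 error(s) at position(s): 0, 6


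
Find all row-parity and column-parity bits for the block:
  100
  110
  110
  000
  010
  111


Row parities: 100011
Column parities: 001

Row P: 100011, Col P: 001, Corner: 1


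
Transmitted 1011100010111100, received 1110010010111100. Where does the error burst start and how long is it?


XOR: 0101110000000000

Burst at position 1, length 5


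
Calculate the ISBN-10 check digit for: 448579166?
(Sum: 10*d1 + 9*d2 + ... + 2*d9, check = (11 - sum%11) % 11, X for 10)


Weighted sum: 296
296 mod 11 = 10

Check digit: 1


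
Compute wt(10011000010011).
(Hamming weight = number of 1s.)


Counting 1s in 10011000010011

6


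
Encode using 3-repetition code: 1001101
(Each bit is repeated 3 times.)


Each bit -> 3 copies

111000000111111000111


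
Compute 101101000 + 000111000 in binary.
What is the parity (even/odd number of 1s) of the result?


101101000 = 360
000111000 = 56
Sum = 416 = 110100000
1s count = 3

odd parity (3 ones in 110100000)


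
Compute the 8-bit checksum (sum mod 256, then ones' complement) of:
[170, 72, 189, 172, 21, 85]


Sum = 709 mod 256 = 197
Complement = 58

58


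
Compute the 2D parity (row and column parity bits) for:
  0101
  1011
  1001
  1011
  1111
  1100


Row parities: 010100
Column parities: 1111

Row P: 010100, Col P: 1111, Corner: 0


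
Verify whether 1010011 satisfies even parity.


Number of 1s: 4

Yes, parity is correct (4 ones)


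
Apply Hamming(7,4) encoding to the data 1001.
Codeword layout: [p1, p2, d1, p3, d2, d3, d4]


Parity bits: p1=0, p2=0, p3=1

0011001


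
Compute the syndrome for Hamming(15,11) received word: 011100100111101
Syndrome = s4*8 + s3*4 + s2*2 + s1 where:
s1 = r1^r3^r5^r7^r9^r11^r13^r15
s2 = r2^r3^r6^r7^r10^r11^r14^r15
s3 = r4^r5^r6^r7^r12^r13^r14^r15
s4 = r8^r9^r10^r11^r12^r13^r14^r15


s1=1, s2=0, s3=1, s4=1

Syndrome = 13 (error at position 13)


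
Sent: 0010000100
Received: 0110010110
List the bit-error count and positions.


XOR: 0100010010

3 error(s) at position(s): 1, 5, 8


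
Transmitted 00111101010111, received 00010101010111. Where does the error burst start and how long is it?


XOR: 00101000000000

Burst at position 2, length 3


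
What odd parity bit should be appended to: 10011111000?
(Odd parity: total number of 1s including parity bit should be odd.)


Number of 1s in data: 6
Parity bit: 1

1


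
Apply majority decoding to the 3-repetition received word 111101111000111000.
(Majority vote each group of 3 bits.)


Groups: 111, 101, 111, 000, 111, 000
Majority votes: 111010

111010


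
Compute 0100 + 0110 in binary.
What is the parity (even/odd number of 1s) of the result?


0100 = 4
0110 = 6
Sum = 10 = 1010
1s count = 2

even parity (2 ones in 1010)


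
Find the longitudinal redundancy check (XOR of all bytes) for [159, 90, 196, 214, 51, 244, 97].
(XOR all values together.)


XOR chain: 159 ^ 90 ^ 196 ^ 214 ^ 51 ^ 244 ^ 97 = 113

113


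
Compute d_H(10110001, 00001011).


XOR: 10111010
Count of 1s: 5

5


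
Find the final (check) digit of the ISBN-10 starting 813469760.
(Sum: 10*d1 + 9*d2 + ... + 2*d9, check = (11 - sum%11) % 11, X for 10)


Weighted sum: 268
268 mod 11 = 4

Check digit: 7


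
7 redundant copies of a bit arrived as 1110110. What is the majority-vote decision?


Ones: 5 out of 7
Threshold: 4

1 (5/7 voted 1)


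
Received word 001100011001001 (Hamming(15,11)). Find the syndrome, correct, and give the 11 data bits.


Syndrome = 5: error at position 5

Data: 11001001001 (corrected bit 5)


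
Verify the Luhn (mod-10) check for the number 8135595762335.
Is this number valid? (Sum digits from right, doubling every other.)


Luhn sum = 62
62 mod 10 = 2

Invalid (Luhn sum mod 10 = 2)


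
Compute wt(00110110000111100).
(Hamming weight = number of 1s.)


Counting 1s in 00110110000111100

8


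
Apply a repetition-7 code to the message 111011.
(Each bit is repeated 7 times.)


Each bit -> 7 copies

111111111111111111111000000011111111111111


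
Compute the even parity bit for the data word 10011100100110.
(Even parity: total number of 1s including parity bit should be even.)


Number of 1s in data: 7
Parity bit: 1

1


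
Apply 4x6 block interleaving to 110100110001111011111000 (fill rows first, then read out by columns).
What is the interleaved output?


Matrix:
  110100
  110001
  111011
  111000
Read columns: 111111110011100000100110

111111110011100000100110


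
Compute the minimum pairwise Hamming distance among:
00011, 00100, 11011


Comparing all pairs, minimum distance: 2
Can detect 1 errors, correct 0 errors

2


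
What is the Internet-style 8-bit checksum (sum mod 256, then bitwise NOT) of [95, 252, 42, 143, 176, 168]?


Sum = 876 mod 256 = 108
Complement = 147

147


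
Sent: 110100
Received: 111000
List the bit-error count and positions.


XOR: 001100

2 error(s) at position(s): 2, 3


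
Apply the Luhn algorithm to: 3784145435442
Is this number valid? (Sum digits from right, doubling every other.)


Luhn sum = 64
64 mod 10 = 4

Invalid (Luhn sum mod 10 = 4)


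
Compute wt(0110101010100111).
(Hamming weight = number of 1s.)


Counting 1s in 0110101010100111

9


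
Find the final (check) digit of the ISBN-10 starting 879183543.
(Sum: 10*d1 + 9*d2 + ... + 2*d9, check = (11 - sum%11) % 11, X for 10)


Weighted sum: 323
323 mod 11 = 4

Check digit: 7


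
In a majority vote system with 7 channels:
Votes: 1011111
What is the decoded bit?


Ones: 6 out of 7
Threshold: 4

1 (6/7 voted 1)


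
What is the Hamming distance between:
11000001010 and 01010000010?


XOR: 10010001000
Count of 1s: 3

3


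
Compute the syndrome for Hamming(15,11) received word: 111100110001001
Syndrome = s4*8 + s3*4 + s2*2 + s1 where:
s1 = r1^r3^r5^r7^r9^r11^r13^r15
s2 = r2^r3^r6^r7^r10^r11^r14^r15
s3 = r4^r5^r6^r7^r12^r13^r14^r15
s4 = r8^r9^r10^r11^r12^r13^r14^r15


s1=0, s2=0, s3=0, s4=1

Syndrome = 8 (error at position 8)


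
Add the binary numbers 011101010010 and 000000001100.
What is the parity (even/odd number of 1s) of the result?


011101010010 = 1874
000000001100 = 12
Sum = 1886 = 11101011110
1s count = 8

even parity (8 ones in 11101011110)


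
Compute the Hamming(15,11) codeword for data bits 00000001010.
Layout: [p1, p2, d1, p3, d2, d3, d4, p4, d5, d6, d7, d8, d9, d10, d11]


Parity bits: p1=0, p2=1, p3=0, p4=0

010000000001010


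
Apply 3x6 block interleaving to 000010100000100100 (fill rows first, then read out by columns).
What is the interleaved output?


Matrix:
  000010
  100000
  100100
Read columns: 011000000001100000

011000000001100000


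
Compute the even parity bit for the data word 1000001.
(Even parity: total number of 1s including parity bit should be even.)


Number of 1s in data: 2
Parity bit: 0

0


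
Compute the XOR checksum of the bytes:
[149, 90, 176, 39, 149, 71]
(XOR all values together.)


XOR chain: 149 ^ 90 ^ 176 ^ 39 ^ 149 ^ 71 = 138

138


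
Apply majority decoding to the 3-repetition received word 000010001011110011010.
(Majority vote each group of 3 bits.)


Groups: 000, 010, 001, 011, 110, 011, 010
Majority votes: 0001110

0001110


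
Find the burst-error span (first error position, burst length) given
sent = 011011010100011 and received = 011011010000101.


XOR: 000000000100110

Burst at position 9, length 5


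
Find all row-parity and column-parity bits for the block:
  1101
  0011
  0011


Row parities: 100
Column parities: 1101

Row P: 100, Col P: 1101, Corner: 1


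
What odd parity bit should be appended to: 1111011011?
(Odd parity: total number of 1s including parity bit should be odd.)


Number of 1s in data: 8
Parity bit: 1

1


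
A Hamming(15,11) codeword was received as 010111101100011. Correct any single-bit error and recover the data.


Syndrome = 0: no error detected

Data: 01111100011 (no errors)


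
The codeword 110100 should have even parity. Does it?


Number of 1s: 3

No, parity error (3 ones)


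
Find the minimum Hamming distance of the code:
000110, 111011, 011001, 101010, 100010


Comparing all pairs, minimum distance: 1
Can detect 0 errors, correct 0 errors

1


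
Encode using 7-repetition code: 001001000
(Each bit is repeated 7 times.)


Each bit -> 7 copies

000000000000001111111000000000000001111111000000000000000000000


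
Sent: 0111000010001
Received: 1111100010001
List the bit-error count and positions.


XOR: 1000100000000

2 error(s) at position(s): 0, 4


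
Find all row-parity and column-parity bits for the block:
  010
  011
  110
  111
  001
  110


Row parities: 100110
Column parities: 111

Row P: 100110, Col P: 111, Corner: 1


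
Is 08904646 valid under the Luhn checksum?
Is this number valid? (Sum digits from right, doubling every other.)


Luhn sum = 45
45 mod 10 = 5

Invalid (Luhn sum mod 10 = 5)


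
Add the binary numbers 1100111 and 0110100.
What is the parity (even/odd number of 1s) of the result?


1100111 = 103
0110100 = 52
Sum = 155 = 10011011
1s count = 5

odd parity (5 ones in 10011011)


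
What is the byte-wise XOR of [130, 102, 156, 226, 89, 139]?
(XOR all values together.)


XOR chain: 130 ^ 102 ^ 156 ^ 226 ^ 89 ^ 139 = 72

72


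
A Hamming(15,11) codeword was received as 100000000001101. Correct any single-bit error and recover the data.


Syndrome = 15: error at position 15

Data: 00000001100 (corrected bit 15)


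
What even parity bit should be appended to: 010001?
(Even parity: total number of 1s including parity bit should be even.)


Number of 1s in data: 2
Parity bit: 0

0


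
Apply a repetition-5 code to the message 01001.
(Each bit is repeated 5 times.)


Each bit -> 5 copies

0000011111000000000011111


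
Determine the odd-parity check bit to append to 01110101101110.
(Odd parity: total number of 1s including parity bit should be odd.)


Number of 1s in data: 9
Parity bit: 0

0


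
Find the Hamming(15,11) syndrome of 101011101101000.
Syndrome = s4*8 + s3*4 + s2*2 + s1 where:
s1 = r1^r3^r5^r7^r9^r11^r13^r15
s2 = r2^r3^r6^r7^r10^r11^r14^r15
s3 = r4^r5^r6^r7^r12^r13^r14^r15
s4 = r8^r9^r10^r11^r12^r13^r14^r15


s1=1, s2=0, s3=0, s4=1

Syndrome = 9 (error at position 9)


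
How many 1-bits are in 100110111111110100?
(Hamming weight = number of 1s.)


Counting 1s in 100110111111110100

12


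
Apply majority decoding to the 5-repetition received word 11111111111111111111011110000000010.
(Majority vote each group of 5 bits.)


Groups: 11111, 11111, 11111, 11111, 01111, 00000, 00010
Majority votes: 1111100

1111100


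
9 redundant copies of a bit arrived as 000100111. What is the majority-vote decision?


Ones: 4 out of 9
Threshold: 5

0 (4/9 voted 1)


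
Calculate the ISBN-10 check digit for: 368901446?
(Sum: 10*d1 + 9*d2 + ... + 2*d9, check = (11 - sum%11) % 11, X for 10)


Weighted sum: 256
256 mod 11 = 3

Check digit: 8


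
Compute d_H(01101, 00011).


XOR: 01110
Count of 1s: 3

3


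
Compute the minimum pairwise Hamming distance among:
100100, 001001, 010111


Comparing all pairs, minimum distance: 4
Can detect 3 errors, correct 1 errors

4


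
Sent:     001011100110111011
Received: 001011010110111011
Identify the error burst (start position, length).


XOR: 000000110000000000

Burst at position 6, length 2


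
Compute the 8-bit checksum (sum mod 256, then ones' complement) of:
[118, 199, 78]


Sum = 395 mod 256 = 139
Complement = 116

116


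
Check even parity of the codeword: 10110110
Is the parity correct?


Number of 1s: 5

No, parity error (5 ones)


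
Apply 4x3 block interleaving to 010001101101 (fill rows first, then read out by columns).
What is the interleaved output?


Matrix:
  010
  001
  101
  101
Read columns: 001110000111

001110000111


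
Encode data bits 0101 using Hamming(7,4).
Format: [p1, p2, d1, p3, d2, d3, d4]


Parity bits: p1=0, p2=1, p3=0

0100101


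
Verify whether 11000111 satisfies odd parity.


Number of 1s: 5

Yes, parity is correct (5 ones)


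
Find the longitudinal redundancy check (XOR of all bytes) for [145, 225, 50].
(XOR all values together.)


XOR chain: 145 ^ 225 ^ 50 = 66

66


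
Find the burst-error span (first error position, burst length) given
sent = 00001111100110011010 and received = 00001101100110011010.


XOR: 00000010000000000000

Burst at position 6, length 1


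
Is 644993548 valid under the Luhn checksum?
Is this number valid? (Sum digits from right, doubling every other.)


Luhn sum = 63
63 mod 10 = 3

Invalid (Luhn sum mod 10 = 3)


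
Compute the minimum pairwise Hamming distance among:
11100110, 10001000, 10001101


Comparing all pairs, minimum distance: 2
Can detect 1 errors, correct 0 errors

2


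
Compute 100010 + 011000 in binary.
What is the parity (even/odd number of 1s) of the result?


100010 = 34
011000 = 24
Sum = 58 = 111010
1s count = 4

even parity (4 ones in 111010)


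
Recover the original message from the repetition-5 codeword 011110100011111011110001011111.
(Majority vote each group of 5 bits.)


Groups: 01111, 01000, 11111, 01111, 00010, 11111
Majority votes: 101101

101101


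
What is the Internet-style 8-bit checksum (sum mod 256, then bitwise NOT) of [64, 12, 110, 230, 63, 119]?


Sum = 598 mod 256 = 86
Complement = 169

169


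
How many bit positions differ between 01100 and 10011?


XOR: 11111
Count of 1s: 5

5


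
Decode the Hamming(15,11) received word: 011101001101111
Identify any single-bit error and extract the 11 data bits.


Syndrome = 0: no error detected

Data: 10101101111 (no errors)


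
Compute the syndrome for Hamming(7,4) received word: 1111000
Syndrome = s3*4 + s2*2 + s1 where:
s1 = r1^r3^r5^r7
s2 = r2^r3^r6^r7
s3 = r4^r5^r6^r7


s1=0, s2=0, s3=1

Syndrome = 4 (error at position 4)


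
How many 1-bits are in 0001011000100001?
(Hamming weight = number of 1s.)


Counting 1s in 0001011000100001

5


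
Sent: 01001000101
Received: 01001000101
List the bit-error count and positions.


XOR: 00000000000

0 errors (received matches sent)


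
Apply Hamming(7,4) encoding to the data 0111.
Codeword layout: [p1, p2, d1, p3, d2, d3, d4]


Parity bits: p1=0, p2=0, p3=1

0001111


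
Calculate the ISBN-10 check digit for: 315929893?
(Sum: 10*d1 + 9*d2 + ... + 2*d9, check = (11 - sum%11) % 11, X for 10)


Weighted sum: 264
264 mod 11 = 0

Check digit: 0


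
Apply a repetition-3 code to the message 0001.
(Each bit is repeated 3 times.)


Each bit -> 3 copies

000000000111


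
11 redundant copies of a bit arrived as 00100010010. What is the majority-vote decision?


Ones: 3 out of 11
Threshold: 6

0 (3/11 voted 1)


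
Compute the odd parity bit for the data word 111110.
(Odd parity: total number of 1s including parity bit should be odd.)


Number of 1s in data: 5
Parity bit: 0

0


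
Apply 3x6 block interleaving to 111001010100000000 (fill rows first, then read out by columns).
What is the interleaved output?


Matrix:
  111001
  010100
  000000
Read columns: 100110100010000100

100110100010000100


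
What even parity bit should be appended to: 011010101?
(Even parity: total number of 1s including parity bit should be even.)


Number of 1s in data: 5
Parity bit: 1

1


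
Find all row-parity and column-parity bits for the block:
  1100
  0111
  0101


Row parities: 010
Column parities: 1110

Row P: 010, Col P: 1110, Corner: 1


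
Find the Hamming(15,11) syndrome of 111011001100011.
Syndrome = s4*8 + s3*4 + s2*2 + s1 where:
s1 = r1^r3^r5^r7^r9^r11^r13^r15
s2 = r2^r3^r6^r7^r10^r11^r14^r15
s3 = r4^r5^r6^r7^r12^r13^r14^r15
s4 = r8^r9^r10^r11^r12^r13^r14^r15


s1=1, s2=0, s3=0, s4=0

Syndrome = 1 (error at position 1)


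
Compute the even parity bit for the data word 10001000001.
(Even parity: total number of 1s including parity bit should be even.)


Number of 1s in data: 3
Parity bit: 1

1


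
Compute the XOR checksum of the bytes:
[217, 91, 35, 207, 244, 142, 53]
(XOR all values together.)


XOR chain: 217 ^ 91 ^ 35 ^ 207 ^ 244 ^ 142 ^ 53 = 33

33


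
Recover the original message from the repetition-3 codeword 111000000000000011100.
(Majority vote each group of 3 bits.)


Groups: 111, 000, 000, 000, 000, 011, 100
Majority votes: 1000010

1000010


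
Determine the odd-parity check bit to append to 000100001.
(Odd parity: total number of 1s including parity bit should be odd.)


Number of 1s in data: 2
Parity bit: 1

1


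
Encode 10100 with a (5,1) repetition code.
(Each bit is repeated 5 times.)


Each bit -> 5 copies

1111100000111110000000000


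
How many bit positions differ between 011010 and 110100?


XOR: 101110
Count of 1s: 4

4


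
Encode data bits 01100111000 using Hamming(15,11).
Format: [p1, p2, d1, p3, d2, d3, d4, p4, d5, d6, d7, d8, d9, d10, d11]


Parity bits: p1=0, p2=1, p3=1, p4=1

010111010111000


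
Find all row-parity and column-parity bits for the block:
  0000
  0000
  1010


Row parities: 000
Column parities: 1010

Row P: 000, Col P: 1010, Corner: 0


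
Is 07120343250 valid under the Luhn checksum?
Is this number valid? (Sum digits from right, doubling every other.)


Luhn sum = 29
29 mod 10 = 9

Invalid (Luhn sum mod 10 = 9)


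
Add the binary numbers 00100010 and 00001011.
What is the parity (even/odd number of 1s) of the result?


00100010 = 34
00001011 = 11
Sum = 45 = 101101
1s count = 4

even parity (4 ones in 101101)


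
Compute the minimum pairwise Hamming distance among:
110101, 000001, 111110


Comparing all pairs, minimum distance: 3
Can detect 2 errors, correct 1 errors

3


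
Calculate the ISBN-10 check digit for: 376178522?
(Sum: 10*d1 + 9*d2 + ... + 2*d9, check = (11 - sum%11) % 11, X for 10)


Weighted sum: 260
260 mod 11 = 7

Check digit: 4


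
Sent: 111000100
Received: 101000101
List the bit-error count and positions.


XOR: 010000001

2 error(s) at position(s): 1, 8


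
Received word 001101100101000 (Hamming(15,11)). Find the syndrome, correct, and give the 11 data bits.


Syndrome = 0: no error detected

Data: 10110101000 (no errors)


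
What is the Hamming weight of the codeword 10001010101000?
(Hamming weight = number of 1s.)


Counting 1s in 10001010101000

5


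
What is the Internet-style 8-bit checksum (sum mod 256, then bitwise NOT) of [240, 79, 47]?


Sum = 366 mod 256 = 110
Complement = 145

145
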